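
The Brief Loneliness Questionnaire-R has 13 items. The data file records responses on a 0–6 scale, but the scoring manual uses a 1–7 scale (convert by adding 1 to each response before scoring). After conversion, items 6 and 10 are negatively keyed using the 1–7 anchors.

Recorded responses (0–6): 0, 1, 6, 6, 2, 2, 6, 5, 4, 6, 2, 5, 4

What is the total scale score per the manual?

58

Convert to 1–7: 1, 2, 7, 7, 3, 3, 7, 6, 5, 7, 3, 6, 5
Reverse-coded (reverse-coded value = 8 − response):
  item 6: 8 − 3 = 5
  item 10: 8 − 7 = 1
Scored: 1, 2, 7, 7, 3, 5, 7, 6, 5, 1, 3, 6, 5
Total = 58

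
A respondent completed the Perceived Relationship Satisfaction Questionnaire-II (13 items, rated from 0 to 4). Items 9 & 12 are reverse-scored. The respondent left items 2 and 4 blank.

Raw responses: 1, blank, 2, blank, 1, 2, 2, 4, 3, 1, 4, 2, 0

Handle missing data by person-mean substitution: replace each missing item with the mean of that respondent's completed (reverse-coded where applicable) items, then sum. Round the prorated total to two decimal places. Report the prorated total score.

Reverse-coded (reverse-coded value = 4 − response):
  item 9: 4 − 3 = 1
  item 12: 4 − 2 = 2
Completed scored items (11 of 13): 1, 2, 1, 2, 2, 4, 1, 1, 4, 2, 0; sum = 20.
Person mean = 20 / 11 ≈ 1.8182
Prorated total = (20 / 11) × 13 = 23.64 (to 2 dp)

23.64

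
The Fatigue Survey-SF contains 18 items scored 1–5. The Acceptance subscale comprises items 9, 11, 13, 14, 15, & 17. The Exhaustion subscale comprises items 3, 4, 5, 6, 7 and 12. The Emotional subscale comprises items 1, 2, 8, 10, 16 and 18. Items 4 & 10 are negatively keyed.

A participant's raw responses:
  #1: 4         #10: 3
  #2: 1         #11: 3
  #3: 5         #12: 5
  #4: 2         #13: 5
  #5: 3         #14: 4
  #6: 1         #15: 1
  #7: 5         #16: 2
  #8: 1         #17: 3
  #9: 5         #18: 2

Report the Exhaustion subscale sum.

Exhaustion items: 3, 4, 5, 6, 7, 12.
Of these, item 4 is negatively keyed; reverse-coded value = 6 − response.
  item 3: 5
  item 4: 6 − 2 = 4
  item 5: 3
  item 6: 1
  item 7: 5
  item 12: 5
Sum = 5 + 4 + 3 + 1 + 5 + 5 = 23

23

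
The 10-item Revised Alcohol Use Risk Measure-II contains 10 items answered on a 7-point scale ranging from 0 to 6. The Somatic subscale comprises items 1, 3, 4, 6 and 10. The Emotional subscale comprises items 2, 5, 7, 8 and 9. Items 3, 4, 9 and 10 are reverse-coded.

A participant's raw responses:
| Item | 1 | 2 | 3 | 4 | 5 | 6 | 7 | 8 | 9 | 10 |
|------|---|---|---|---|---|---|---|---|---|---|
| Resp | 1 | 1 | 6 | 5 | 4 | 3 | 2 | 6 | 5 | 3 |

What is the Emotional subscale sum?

14

Emotional items: 2, 5, 7, 8, 9.
Of these, item 9 is reverse-coded; reverse-coded value = 6 − response.
  item 2: 1
  item 5: 4
  item 7: 2
  item 8: 6
  item 9: 6 − 5 = 1
Sum = 1 + 4 + 2 + 6 + 1 = 14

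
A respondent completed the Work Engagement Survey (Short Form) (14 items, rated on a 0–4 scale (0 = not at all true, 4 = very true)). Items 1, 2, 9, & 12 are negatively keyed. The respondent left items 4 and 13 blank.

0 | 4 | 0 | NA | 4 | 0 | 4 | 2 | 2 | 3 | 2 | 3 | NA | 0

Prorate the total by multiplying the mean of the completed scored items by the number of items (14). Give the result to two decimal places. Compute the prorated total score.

25.67

Reverse-coded (reversed = (0+4) − raw = 4 − raw):
  item 1: 4 − 0 = 4
  item 2: 4 − 4 = 0
  item 9: 4 − 2 = 2
  item 12: 4 − 3 = 1
Completed scored items (12 of 14): 4, 0, 0, 4, 0, 4, 2, 2, 3, 2, 1, 0; sum = 22.
Person mean = 22 / 12 ≈ 1.8333
Prorated total = (22 / 12) × 14 = 25.67 (to 2 dp)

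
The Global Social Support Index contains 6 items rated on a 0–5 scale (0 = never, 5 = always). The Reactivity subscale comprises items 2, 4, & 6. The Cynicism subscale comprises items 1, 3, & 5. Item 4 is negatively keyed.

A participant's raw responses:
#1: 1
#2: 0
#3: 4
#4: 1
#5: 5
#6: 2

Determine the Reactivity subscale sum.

6

Reactivity items: 2, 4, 6.
Of these, item 4 is negatively keyed; on a 0–5 scale, reversed = 5 − raw.
  item 2: 0
  item 4: 5 − 1 = 4
  item 6: 2
Sum = 0 + 4 + 2 = 6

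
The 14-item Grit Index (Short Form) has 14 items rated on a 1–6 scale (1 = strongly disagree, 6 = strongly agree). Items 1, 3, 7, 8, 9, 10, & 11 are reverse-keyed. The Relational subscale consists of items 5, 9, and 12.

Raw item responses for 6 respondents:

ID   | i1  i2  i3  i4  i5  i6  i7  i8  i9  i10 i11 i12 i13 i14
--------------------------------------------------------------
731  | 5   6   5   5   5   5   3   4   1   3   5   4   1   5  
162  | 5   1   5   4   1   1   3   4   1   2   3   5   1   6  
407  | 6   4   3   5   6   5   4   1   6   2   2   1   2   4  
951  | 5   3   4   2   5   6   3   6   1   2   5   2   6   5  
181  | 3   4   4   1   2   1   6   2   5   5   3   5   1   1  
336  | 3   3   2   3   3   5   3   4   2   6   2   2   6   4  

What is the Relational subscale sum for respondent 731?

15

Respondent 731 raw: 5, 6, 5, 5, 5, 5, 3, 4, 1, 3, 5, 4, 1, 5.
Relational items: 5, 9, 12.
Reverse-coded (on a 1–6 scale, reversed = 7 − raw):
  item 5: 5
  item 9: 7 − 1 = 6
  item 12: 4
Sum = 5 + 6 + 4 = 15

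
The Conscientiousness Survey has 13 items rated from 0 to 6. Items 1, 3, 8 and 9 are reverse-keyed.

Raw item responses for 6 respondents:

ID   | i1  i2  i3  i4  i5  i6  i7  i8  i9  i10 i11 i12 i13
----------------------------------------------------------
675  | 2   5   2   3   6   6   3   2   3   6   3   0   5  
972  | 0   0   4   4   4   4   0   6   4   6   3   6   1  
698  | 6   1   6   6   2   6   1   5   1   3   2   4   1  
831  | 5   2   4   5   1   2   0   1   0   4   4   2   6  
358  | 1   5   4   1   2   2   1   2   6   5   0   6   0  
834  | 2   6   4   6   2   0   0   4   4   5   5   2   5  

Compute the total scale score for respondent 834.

41

Respondent 834 raw: 2, 6, 4, 6, 2, 0, 0, 4, 4, 5, 5, 2, 5.
Reverse-coded (reverse-coded value = 6 − response):
  item 1: 6 − 2 = 4
  item 2: 6
  item 3: 6 − 4 = 2
  item 4: 6
  item 5: 2
  item 6: 0
  item 7: 0
  item 8: 6 − 4 = 2
  item 9: 6 − 4 = 2
  item 10: 5
  item 11: 5
  item 12: 2
  item 13: 5
Sum = 4 + 6 + 2 + 6 + 2 + 0 + 0 + 2 + 2 + 5 + 5 + 2 + 5 = 41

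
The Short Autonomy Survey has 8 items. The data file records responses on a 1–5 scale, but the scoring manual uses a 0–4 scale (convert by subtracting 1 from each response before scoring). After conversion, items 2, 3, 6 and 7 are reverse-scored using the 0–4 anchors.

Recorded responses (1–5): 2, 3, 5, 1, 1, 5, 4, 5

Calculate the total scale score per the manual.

Convert to 0–4: 1, 2, 4, 0, 0, 4, 3, 4
Reverse-coded (reversed = (0+4) − raw = 4 − raw):
  item 2: 4 − 2 = 2
  item 3: 4 − 4 = 0
  item 6: 4 − 4 = 0
  item 7: 4 − 3 = 1
Scored: 1, 2, 0, 0, 0, 0, 1, 4
Total = 8

8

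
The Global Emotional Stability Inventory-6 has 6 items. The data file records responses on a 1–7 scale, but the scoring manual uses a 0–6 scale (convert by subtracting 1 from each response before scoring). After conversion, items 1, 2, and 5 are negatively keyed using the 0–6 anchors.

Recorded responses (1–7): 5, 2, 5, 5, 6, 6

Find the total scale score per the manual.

Convert to 0–6: 4, 1, 4, 4, 5, 5
Reverse-coded (reverse-coded value = 6 − response):
  item 1: 6 − 4 = 2
  item 2: 6 − 1 = 5
  item 5: 6 − 5 = 1
Scored: 2, 5, 4, 4, 1, 5
Total = 21

21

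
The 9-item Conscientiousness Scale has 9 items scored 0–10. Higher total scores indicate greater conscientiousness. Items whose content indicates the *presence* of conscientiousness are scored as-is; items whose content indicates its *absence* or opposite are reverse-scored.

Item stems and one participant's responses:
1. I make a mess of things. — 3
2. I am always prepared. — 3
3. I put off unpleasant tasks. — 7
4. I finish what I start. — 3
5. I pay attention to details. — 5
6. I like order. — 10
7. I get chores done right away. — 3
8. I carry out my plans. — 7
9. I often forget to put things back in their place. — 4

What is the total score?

47

Items 1, 3, 9 describe the absence/opposite of conscientiousness → reverse-score.
reverse-coded value = 10 − response.
  item 1: 10 − 3 = 7
  item 2: 3
  item 3: 10 − 7 = 3
  item 4: 3
  item 5: 5
  item 6: 10
  item 7: 3
  item 8: 7
  item 9: 10 − 4 = 6
Total = 7 + 3 + 3 + 3 + 5 + 10 + 3 + 7 + 6 = 47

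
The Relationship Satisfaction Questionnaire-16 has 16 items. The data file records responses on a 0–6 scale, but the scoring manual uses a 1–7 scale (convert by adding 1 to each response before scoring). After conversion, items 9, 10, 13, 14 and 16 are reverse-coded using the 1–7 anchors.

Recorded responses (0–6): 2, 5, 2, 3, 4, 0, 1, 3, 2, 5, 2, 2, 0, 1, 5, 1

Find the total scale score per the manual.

Convert to 1–7: 3, 6, 3, 4, 5, 1, 2, 4, 3, 6, 3, 3, 1, 2, 6, 2
Reverse-coded (reverse-coded value = 8 − response):
  item 9: 8 − 3 = 5
  item 10: 8 − 6 = 2
  item 13: 8 − 1 = 7
  item 14: 8 − 2 = 6
  item 16: 8 − 2 = 6
Scored: 3, 6, 3, 4, 5, 1, 2, 4, 5, 2, 3, 3, 7, 6, 6, 6
Total = 66

66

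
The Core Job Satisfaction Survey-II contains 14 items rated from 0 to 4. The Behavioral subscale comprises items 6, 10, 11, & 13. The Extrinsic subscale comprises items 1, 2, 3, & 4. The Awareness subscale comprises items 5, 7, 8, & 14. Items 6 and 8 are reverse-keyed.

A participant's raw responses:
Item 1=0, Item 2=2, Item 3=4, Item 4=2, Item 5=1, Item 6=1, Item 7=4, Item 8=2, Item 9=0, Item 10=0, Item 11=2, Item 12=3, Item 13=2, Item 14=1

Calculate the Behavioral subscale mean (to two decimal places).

Behavioral items: 6, 10, 11, 13.
Of these, item 6 is reverse-keyed; reversed = (0+4) − raw = 4 − raw.
  item 6: 4 − 1 = 3
  item 10: 0
  item 11: 2
  item 13: 2
Sum = 3 + 0 + 2 + 2 = 7
Mean = 7 / 4 = 1.75

1.75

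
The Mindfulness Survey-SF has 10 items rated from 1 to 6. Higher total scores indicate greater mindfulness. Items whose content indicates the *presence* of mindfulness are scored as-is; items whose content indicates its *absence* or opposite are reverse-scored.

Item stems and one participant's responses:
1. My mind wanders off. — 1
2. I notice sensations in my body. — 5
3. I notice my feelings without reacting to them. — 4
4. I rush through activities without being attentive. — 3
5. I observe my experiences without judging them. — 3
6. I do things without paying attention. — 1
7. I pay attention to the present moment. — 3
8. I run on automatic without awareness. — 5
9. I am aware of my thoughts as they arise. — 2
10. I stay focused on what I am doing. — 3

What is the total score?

38

Items 1, 4, 6, 8 describe the absence/opposite of mindfulness → reverse-score.
reverse-coded value = 7 − response.
  item 1: 7 − 1 = 6
  item 2: 5
  item 3: 4
  item 4: 7 − 3 = 4
  item 5: 3
  item 6: 7 − 1 = 6
  item 7: 3
  item 8: 7 − 5 = 2
  item 9: 2
  item 10: 3
Total = 6 + 5 + 4 + 4 + 3 + 6 + 3 + 2 + 2 + 3 = 38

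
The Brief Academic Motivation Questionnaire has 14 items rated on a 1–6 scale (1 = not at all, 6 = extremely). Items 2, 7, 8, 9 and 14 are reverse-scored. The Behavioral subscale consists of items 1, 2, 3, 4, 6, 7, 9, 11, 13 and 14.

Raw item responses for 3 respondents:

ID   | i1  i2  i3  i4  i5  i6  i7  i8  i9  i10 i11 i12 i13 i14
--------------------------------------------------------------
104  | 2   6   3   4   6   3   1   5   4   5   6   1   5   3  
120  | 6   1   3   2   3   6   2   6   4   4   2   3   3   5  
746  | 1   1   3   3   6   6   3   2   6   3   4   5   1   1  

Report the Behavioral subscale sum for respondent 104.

37

Respondent 104 raw: 2, 6, 3, 4, 6, 3, 1, 5, 4, 5, 6, 1, 5, 3.
Behavioral items: 1, 2, 3, 4, 6, 7, 9, 11, 13, 14.
Reverse-coded (reverse-coded value = 7 − response):
  item 1: 2
  item 2: 7 − 6 = 1
  item 3: 3
  item 4: 4
  item 6: 3
  item 7: 7 − 1 = 6
  item 9: 7 − 4 = 3
  item 11: 6
  item 13: 5
  item 14: 7 − 3 = 4
Sum = 2 + 1 + 3 + 4 + 3 + 6 + 3 + 6 + 5 + 4 = 37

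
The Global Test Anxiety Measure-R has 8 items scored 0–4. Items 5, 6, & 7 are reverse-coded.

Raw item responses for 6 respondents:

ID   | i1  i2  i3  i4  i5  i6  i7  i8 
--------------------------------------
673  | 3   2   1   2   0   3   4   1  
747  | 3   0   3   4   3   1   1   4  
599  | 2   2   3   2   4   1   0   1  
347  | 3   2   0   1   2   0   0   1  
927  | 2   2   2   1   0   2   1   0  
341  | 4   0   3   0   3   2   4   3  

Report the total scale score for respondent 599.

Respondent 599 raw: 2, 2, 3, 2, 4, 1, 0, 1.
Reverse-coded (on a 0–4 scale, reversed = 4 − raw):
  item 1: 2
  item 2: 2
  item 3: 3
  item 4: 2
  item 5: 4 − 4 = 0
  item 6: 4 − 1 = 3
  item 7: 4 − 0 = 4
  item 8: 1
Sum = 2 + 2 + 3 + 2 + 0 + 3 + 4 + 1 = 17

17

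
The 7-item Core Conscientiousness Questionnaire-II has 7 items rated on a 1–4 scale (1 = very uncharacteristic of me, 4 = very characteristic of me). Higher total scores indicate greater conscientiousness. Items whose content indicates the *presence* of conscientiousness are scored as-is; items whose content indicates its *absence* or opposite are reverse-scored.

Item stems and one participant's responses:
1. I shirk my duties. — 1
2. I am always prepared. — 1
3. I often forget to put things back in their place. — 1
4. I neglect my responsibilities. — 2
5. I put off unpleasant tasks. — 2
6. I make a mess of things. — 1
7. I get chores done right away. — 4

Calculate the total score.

Items 1, 3, 4, 5, 6 describe the absence/opposite of conscientiousness → reverse-score.
reverse-coded value = 5 − response.
  item 1: 5 − 1 = 4
  item 2: 1
  item 3: 5 − 1 = 4
  item 4: 5 − 2 = 3
  item 5: 5 − 2 = 3
  item 6: 5 − 1 = 4
  item 7: 4
Total = 4 + 1 + 4 + 3 + 3 + 4 + 4 = 23

23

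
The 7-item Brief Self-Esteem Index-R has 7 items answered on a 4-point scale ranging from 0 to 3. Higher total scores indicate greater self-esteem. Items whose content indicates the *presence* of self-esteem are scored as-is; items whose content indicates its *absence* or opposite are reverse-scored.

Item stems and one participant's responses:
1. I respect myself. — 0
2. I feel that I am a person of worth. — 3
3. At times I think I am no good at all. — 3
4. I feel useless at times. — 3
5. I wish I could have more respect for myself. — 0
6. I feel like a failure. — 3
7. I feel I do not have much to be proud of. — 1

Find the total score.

Items 3, 4, 5, 6, 7 describe the absence/opposite of self-esteem → reverse-score.
on a 0–3 scale, reversed = 3 − raw.
  item 1: 0
  item 2: 3
  item 3: 3 − 3 = 0
  item 4: 3 − 3 = 0
  item 5: 3 − 0 = 3
  item 6: 3 − 3 = 0
  item 7: 3 − 1 = 2
Total = 0 + 3 + 0 + 0 + 3 + 0 + 2 = 8

8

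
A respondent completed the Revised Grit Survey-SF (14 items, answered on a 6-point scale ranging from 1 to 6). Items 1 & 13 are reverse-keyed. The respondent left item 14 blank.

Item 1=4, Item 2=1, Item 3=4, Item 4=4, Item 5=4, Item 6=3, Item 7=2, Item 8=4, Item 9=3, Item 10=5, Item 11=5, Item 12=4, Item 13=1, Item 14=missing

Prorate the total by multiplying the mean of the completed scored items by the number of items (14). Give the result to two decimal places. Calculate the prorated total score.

Reverse-coded (reversed = (1+6) − raw = 7 − raw):
  item 1: 7 − 4 = 3
  item 13: 7 − 1 = 6
Completed scored items (13 of 14): 3, 1, 4, 4, 4, 3, 2, 4, 3, 5, 5, 4, 6; sum = 48.
Person mean = 48 / 13 ≈ 3.6923
Prorated total = (48 / 13) × 14 = 51.69 (to 2 dp)

51.69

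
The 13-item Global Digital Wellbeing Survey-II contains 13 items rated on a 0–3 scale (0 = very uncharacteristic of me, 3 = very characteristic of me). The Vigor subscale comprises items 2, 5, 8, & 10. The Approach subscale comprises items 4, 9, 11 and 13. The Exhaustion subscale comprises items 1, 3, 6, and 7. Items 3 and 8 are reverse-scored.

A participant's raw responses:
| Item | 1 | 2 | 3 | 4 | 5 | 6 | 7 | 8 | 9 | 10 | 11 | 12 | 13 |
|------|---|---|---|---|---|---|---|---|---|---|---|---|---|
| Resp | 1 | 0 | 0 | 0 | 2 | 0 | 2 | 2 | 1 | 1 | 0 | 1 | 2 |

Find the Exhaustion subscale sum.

6

Exhaustion items: 1, 3, 6, 7.
Of these, item 3 is reverse-scored; reversed = (0+3) − raw = 3 − raw.
  item 1: 1
  item 3: 3 − 0 = 3
  item 6: 0
  item 7: 2
Sum = 1 + 3 + 0 + 2 = 6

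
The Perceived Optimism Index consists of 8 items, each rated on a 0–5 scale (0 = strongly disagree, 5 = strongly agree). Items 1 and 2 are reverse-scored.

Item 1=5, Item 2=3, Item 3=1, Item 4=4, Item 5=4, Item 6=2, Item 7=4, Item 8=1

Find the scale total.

Apply reverse scoring (on a 0–5 scale, reversed = 5 − raw):
  item 1: 5 − 5 = 0
  item 2: 5 − 3 = 2
Scored responses: 0, 2, 1, 4, 4, 2, 4, 1
Total = 0 + 2 + 1 + 4 + 4 + 2 + 4 + 1 = 18

18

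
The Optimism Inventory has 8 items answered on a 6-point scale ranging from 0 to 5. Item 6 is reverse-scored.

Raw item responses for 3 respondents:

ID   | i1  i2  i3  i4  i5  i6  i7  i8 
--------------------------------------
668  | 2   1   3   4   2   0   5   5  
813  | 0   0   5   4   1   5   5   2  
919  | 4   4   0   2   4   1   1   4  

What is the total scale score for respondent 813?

Respondent 813 raw: 0, 0, 5, 4, 1, 5, 5, 2.
Reverse-coded (reverse-coded value = 5 − response):
  item 1: 0
  item 2: 0
  item 3: 5
  item 4: 4
  item 5: 1
  item 6: 5 − 5 = 0
  item 7: 5
  item 8: 2
Sum = 0 + 0 + 5 + 4 + 1 + 0 + 5 + 2 = 17

17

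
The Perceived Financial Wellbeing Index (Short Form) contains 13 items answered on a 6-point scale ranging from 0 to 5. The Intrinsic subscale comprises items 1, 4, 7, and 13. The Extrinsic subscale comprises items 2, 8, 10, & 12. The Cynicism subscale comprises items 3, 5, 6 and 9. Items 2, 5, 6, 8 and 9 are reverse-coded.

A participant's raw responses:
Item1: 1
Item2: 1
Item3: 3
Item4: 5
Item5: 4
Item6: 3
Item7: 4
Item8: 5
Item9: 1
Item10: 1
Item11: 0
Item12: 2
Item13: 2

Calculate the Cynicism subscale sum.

Cynicism items: 3, 5, 6, 9.
Of these, items 5, 6 and 9 are reverse-coded; on a 0–5 scale, reversed = 5 − raw.
  item 3: 3
  item 5: 5 − 4 = 1
  item 6: 5 − 3 = 2
  item 9: 5 − 1 = 4
Sum = 3 + 1 + 2 + 4 = 10

10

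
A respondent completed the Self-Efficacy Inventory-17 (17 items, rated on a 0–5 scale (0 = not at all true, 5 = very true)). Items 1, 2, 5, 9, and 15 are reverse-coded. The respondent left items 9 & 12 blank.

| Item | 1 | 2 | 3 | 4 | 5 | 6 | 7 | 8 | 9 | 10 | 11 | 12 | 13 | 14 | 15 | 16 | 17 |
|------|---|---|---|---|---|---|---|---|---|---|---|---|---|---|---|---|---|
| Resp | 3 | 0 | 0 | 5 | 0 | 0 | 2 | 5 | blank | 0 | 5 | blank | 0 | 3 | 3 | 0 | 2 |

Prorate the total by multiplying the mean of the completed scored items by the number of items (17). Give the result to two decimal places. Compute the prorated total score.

Reverse-coded (on a 0–5 scale, reversed = 5 − raw):
  item 1: 5 − 3 = 2
  item 2: 5 − 0 = 5
  item 5: 5 − 0 = 5
  item 15: 5 − 3 = 2
Completed scored items (15 of 17): 2, 5, 0, 5, 5, 0, 2, 5, 0, 5, 0, 3, 2, 0, 2; sum = 36.
Person mean = 36 / 15 ≈ 2.4000
Prorated total = (36 / 15) × 17 = 40.80 (to 2 dp)

40.80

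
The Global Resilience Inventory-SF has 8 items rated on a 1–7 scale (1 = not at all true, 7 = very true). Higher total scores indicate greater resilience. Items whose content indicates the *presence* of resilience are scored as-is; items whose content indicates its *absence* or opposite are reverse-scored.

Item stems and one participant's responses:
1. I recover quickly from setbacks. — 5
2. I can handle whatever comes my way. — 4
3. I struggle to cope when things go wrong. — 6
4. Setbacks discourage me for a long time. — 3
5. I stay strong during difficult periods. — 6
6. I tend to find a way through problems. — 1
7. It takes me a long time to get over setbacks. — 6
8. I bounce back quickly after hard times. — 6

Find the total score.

31

Items 3, 4, 7 describe the absence/opposite of resilience → reverse-score.
reversed = (1+7) − raw = 8 − raw.
  item 1: 5
  item 2: 4
  item 3: 8 − 6 = 2
  item 4: 8 − 3 = 5
  item 5: 6
  item 6: 1
  item 7: 8 − 6 = 2
  item 8: 6
Total = 5 + 4 + 2 + 5 + 6 + 1 + 2 + 6 = 31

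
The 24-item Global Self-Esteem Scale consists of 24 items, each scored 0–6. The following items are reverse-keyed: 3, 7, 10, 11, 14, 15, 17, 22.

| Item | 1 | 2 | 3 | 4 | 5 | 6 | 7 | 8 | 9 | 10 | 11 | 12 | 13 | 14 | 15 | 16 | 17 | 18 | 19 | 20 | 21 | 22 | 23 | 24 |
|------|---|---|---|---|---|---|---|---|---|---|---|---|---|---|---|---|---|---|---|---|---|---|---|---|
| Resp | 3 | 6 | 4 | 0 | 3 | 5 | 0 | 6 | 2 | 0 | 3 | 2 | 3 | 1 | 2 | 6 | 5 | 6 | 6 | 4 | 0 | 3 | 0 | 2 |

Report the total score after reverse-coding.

Reversing items 3, 7, 10, 11, 14, 15, 17, & 22 with 6 − raw:
Total = 3 + 6 + (6−4) + 0 + 3 + 5 + (6−0) + 6 + 2 + (6−0) + (6−3) + 2 + 3 + (6−1) + (6−2) + 6 + (6−5) + 6 + 6 + 4 + 0 + (6−3) + 0 + 2
      = 3 + 6 + 2 + 0 + 3 + 5 + 6 + 6 + 2 + 6 + 3 + 2 + 3 + 5 + 4 + 6 + 1 + 6 + 6 + 4 + 0 + 3 + 0 + 2 = 84

84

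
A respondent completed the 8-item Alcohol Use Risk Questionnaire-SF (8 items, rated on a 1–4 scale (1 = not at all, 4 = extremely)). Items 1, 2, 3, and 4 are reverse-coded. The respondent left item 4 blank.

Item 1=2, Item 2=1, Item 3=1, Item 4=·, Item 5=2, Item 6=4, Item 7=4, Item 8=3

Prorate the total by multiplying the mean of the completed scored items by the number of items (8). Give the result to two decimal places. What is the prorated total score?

Reverse-coded (reversed = (1+4) − raw = 5 − raw):
  item 1: 5 − 2 = 3
  item 2: 5 − 1 = 4
  item 3: 5 − 1 = 4
Completed scored items (7 of 8): 3, 4, 4, 2, 4, 4, 3; sum = 24.
Person mean = 24 / 7 ≈ 3.4286
Prorated total = (24 / 7) × 8 = 27.43 (to 2 dp)

27.43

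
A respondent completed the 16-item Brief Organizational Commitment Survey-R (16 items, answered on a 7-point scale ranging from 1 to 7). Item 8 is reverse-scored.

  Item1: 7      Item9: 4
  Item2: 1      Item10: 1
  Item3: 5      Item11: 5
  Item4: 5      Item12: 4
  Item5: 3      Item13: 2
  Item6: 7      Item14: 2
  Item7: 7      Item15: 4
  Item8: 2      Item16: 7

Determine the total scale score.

70

Apply reverse scoring (on a 1–7 scale, reversed = 8 − raw):
  item 8: 8 − 2 = 6
Scored responses: 7, 1, 5, 5, 3, 7, 7, 6, 4, 1, 5, 4, 2, 2, 4, 7
Total = 7 + 1 + 5 + 5 + 3 + 7 + 7 + 6 + 4 + 1 + 5 + 4 + 2 + 2 + 4 + 7 = 70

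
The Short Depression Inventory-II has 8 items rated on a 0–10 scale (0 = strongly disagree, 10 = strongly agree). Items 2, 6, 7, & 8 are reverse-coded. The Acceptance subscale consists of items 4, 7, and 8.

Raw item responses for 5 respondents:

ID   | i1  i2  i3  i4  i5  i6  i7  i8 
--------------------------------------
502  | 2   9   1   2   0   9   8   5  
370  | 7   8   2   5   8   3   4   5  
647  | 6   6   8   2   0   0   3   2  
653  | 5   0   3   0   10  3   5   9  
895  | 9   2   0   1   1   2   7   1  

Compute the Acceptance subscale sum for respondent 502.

9

Respondent 502 raw: 2, 9, 1, 2, 0, 9, 8, 5.
Acceptance items: 4, 7, 8.
Reverse-coded (on a 0–10 scale, reversed = 10 − raw):
  item 4: 2
  item 7: 10 − 8 = 2
  item 8: 10 − 5 = 5
Sum = 2 + 2 + 5 = 9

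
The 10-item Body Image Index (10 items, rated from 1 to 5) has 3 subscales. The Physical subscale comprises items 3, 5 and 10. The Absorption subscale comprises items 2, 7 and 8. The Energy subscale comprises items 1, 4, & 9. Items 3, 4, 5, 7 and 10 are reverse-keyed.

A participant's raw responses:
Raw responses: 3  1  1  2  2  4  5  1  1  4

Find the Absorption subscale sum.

Absorption items: 2, 7, 8.
Of these, item 7 is reverse-keyed; reverse-coded value = 6 − response.
  item 2: 1
  item 7: 6 − 5 = 1
  item 8: 1
Sum = 1 + 1 + 1 = 3

3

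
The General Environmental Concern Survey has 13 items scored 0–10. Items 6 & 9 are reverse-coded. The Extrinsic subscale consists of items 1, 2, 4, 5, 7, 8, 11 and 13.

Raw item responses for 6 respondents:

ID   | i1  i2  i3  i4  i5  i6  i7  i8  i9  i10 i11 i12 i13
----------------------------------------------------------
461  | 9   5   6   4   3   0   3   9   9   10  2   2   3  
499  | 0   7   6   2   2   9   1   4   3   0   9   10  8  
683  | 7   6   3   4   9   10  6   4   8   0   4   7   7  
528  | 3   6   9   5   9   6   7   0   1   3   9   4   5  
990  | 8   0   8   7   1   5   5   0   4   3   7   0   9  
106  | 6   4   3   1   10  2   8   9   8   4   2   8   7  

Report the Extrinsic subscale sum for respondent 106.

Respondent 106 raw: 6, 4, 3, 1, 10, 2, 8, 9, 8, 4, 2, 8, 7.
Extrinsic items: 1, 2, 4, 5, 7, 8, 11, 13.
Reverse-coded (on a 0–10 scale, reversed = 10 − raw):
  item 1: 6
  item 2: 4
  item 4: 1
  item 5: 10
  item 7: 8
  item 8: 9
  item 11: 2
  item 13: 7
Sum = 6 + 4 + 1 + 10 + 8 + 9 + 2 + 7 = 47

47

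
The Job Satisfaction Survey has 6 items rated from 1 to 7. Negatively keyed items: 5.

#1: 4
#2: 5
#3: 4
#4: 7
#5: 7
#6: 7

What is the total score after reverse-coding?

28

Reversing item 5 with 8 − raw:
Total = 4 + 5 + 4 + 7 + (8−7) + 7
      = 4 + 5 + 4 + 7 + 1 + 7 = 28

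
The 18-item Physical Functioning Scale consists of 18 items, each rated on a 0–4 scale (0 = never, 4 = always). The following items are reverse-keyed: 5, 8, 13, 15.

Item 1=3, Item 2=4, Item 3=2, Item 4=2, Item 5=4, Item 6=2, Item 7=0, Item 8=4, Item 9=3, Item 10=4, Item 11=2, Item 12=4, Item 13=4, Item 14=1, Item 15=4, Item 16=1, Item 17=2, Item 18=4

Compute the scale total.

34

Reverse-coded items (reversed = (0+4) − raw = 4 − raw):
  item 5: 4 − 4 = 0
  item 8: 4 − 4 = 0
  item 13: 4 − 4 = 0
  item 15: 4 − 4 = 0
After reverse-coding: 3, 4, 2, 2, 0, 2, 0, 0, 3, 4, 2, 4, 0, 1, 0, 1, 2, 4
Total = 3 + 4 + 2 + 2 + 0 + 2 + 0 + 0 + 3 + 4 + 2 + 4 + 0 + 1 + 0 + 1 + 2 + 4 = 34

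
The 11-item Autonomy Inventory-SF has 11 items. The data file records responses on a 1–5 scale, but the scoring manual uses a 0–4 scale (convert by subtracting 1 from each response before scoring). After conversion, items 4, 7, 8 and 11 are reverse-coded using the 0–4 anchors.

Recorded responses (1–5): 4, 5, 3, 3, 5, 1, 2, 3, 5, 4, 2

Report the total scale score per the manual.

30

Convert to 0–4: 3, 4, 2, 2, 4, 0, 1, 2, 4, 3, 1
Reverse-coded (on a 0–4 scale, reversed = 4 − raw):
  item 4: 4 − 2 = 2
  item 7: 4 − 1 = 3
  item 8: 4 − 2 = 2
  item 11: 4 − 1 = 3
Scored: 3, 4, 2, 2, 4, 0, 3, 2, 4, 3, 3
Total = 30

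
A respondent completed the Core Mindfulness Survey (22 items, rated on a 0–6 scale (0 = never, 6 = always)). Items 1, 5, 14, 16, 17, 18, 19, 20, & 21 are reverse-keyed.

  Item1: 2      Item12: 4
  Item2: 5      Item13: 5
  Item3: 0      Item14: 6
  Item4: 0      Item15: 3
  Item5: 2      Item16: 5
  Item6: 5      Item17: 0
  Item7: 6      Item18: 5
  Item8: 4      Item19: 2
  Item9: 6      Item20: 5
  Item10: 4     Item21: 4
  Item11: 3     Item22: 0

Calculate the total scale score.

68

Apply reverse scoring (reversed = (0+6) − raw = 6 − raw):
  item 1: 6 − 2 = 4
  item 5: 6 − 2 = 4
  item 14: 6 − 6 = 0
  item 16: 6 − 5 = 1
  item 17: 6 − 0 = 6
  item 18: 6 − 5 = 1
  item 19: 6 − 2 = 4
  item 20: 6 − 5 = 1
  item 21: 6 − 4 = 2
After reverse-coding: 4, 5, 0, 0, 4, 5, 6, 4, 6, 4, 3, 4, 5, 0, 3, 1, 6, 1, 4, 1, 2, 0
Total = 4 + 5 + 0 + 0 + 4 + 5 + 6 + 4 + 6 + 4 + 3 + 4 + 5 + 0 + 3 + 1 + 6 + 1 + 4 + 1 + 2 + 0 = 68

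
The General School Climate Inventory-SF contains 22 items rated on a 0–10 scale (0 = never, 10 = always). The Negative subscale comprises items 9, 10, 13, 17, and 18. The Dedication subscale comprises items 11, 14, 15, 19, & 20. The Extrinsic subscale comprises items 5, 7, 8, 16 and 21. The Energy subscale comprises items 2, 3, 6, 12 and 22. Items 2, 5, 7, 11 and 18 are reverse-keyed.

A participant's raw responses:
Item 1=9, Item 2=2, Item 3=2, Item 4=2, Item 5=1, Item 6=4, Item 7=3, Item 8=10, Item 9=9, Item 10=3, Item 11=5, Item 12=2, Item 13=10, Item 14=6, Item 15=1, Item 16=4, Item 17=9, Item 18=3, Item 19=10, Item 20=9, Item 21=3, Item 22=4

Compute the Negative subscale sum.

Negative items: 9, 10, 13, 17, 18.
Of these, item 18 is reverse-keyed; on a 0–10 scale, reversed = 10 − raw.
  item 9: 9
  item 10: 3
  item 13: 10
  item 17: 9
  item 18: 10 − 3 = 7
Sum = 9 + 3 + 10 + 9 + 7 = 38

38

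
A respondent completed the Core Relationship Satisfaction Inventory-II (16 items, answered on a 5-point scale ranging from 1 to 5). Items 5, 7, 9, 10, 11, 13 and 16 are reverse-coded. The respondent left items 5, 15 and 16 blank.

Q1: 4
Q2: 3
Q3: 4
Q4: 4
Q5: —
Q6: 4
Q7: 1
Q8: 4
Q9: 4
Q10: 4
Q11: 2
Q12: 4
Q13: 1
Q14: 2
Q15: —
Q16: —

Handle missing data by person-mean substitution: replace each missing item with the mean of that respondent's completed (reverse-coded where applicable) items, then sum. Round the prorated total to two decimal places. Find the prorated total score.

Reverse-coded (on a 1–5 scale, reversed = 6 − raw):
  item 7: 6 − 1 = 5
  item 9: 6 − 4 = 2
  item 10: 6 − 4 = 2
  item 11: 6 − 2 = 4
  item 13: 6 − 1 = 5
Completed scored items (13 of 16): 4, 3, 4, 4, 4, 5, 4, 2, 2, 4, 4, 5, 2; sum = 47.
Person mean = 47 / 13 ≈ 3.6154
Prorated total = (47 / 13) × 16 = 57.85 (to 2 dp)

57.85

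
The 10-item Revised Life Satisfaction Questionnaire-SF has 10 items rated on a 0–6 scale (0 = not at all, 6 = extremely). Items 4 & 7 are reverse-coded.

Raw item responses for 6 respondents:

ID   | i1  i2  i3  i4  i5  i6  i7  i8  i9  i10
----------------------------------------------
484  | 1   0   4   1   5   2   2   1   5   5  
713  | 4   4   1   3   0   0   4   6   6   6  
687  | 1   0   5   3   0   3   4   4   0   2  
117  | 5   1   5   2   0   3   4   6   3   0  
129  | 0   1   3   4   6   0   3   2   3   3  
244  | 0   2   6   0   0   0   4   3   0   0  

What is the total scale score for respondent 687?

20

Respondent 687 raw: 1, 0, 5, 3, 0, 3, 4, 4, 0, 2.
Reverse-coded (reversed = (0+6) − raw = 6 − raw):
  item 1: 1
  item 2: 0
  item 3: 5
  item 4: 6 − 3 = 3
  item 5: 0
  item 6: 3
  item 7: 6 − 4 = 2
  item 8: 4
  item 9: 0
  item 10: 2
Sum = 1 + 0 + 5 + 3 + 0 + 3 + 2 + 4 + 0 + 2 = 20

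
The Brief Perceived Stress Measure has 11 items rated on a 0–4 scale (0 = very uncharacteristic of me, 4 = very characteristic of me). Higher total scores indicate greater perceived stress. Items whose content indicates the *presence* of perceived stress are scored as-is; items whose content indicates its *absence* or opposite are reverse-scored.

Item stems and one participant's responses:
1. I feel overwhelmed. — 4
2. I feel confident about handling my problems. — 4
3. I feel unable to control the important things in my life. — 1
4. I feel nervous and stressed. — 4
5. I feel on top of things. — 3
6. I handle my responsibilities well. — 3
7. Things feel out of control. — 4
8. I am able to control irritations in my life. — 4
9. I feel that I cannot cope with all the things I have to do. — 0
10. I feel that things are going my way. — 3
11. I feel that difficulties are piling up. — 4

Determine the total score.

Items 2, 5, 6, 8, 10 describe the absence/opposite of perceived stress → reverse-score.
on a 0–4 scale, reversed = 4 − raw.
  item 1: 4
  item 2: 4 − 4 = 0
  item 3: 1
  item 4: 4
  item 5: 4 − 3 = 1
  item 6: 4 − 3 = 1
  item 7: 4
  item 8: 4 − 4 = 0
  item 9: 0
  item 10: 4 − 3 = 1
  item 11: 4
Total = 4 + 0 + 1 + 4 + 1 + 1 + 4 + 0 + 0 + 1 + 4 = 20

20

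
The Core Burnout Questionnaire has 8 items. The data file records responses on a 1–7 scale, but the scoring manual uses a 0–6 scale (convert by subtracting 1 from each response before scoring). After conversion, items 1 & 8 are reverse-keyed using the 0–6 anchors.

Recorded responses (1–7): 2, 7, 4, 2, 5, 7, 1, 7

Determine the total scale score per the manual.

Convert to 0–6: 1, 6, 3, 1, 4, 6, 0, 6
Reverse-coded (reverse-coded value = 6 − response):
  item 1: 6 − 1 = 5
  item 8: 6 − 6 = 0
Scored: 5, 6, 3, 1, 4, 6, 0, 0
Total = 25

25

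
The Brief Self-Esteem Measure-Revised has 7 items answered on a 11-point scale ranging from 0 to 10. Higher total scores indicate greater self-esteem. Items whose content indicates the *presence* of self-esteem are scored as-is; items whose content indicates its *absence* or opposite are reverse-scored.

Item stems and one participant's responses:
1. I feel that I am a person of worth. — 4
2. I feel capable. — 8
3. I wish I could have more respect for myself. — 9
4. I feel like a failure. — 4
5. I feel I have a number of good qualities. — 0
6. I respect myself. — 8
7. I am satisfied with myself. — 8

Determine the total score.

35

Items 3, 4 describe the absence/opposite of self-esteem → reverse-score.
reversed = (0+10) − raw = 10 − raw.
  item 1: 4
  item 2: 8
  item 3: 10 − 9 = 1
  item 4: 10 − 4 = 6
  item 5: 0
  item 6: 8
  item 7: 8
Total = 4 + 8 + 1 + 6 + 0 + 8 + 8 = 35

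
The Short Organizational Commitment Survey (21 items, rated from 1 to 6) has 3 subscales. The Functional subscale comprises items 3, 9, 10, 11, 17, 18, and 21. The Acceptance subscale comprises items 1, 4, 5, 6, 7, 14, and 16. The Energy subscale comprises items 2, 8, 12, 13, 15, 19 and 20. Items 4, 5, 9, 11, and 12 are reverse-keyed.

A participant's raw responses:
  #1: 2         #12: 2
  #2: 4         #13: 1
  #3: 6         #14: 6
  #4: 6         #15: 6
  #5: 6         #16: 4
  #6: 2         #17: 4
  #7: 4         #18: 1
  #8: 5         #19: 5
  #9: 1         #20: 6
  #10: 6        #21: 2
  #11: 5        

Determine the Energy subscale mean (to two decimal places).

Energy items: 2, 8, 12, 13, 15, 19, 20.
Of these, item 12 is reverse-keyed; on a 1–6 scale, reversed = 7 − raw.
  item 2: 4
  item 8: 5
  item 12: 7 − 2 = 5
  item 13: 1
  item 15: 6
  item 19: 5
  item 20: 6
Sum = 4 + 5 + 5 + 1 + 6 + 5 + 6 = 32
Mean = 32 / 7 = 4.57

4.57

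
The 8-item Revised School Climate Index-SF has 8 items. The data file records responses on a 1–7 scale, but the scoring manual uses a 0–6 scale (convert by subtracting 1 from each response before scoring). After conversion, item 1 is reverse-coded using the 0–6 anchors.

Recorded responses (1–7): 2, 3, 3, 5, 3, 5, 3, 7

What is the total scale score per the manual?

Convert to 0–6: 1, 2, 2, 4, 2, 4, 2, 6
Reverse-coded (reversed = (0+6) − raw = 6 − raw):
  item 1: 6 − 1 = 5
Scored: 5, 2, 2, 4, 2, 4, 2, 6
Total = 27

27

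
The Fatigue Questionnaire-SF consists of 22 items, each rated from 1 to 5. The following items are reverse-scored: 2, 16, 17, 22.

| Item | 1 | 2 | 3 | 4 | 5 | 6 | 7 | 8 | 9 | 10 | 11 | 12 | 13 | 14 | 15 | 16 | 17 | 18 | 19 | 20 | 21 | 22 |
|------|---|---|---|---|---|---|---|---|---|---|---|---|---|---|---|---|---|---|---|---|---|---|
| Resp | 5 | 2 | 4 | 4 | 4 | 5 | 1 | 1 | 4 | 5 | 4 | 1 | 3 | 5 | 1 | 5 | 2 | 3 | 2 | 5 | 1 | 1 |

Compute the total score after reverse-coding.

72

Reverse-scored items use 6 − raw:
  item 2: 6 − 2 = 4
  item 16: 6 − 5 = 1
  item 17: 6 − 2 = 4
  item 22: 6 − 1 = 5
Scored responses: 5, 4, 4, 4, 4, 5, 1, 1, 4, 5, 4, 1, 3, 5, 1, 1, 4, 3, 2, 5, 1, 5
Total = 5 + 4 + 4 + 4 + 4 + 5 + 1 + 1 + 4 + 5 + 4 + 1 + 3 + 5 + 1 + 1 + 4 + 3 + 2 + 5 + 1 + 5 = 72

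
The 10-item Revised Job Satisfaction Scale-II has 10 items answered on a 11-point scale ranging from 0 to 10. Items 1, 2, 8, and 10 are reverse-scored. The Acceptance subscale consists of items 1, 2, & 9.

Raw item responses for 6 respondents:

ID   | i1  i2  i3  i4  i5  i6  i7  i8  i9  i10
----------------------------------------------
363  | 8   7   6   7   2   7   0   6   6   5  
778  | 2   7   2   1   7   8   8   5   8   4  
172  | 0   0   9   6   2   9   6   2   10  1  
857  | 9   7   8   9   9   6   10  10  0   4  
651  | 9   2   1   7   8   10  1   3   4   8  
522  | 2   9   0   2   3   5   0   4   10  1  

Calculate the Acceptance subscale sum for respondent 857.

Respondent 857 raw: 9, 7, 8, 9, 9, 6, 10, 10, 0, 4.
Acceptance items: 1, 2, 9.
Reverse-coded (reversed = (0+10) − raw = 10 − raw):
  item 1: 10 − 9 = 1
  item 2: 10 − 7 = 3
  item 9: 0
Sum = 1 + 3 + 0 = 4

4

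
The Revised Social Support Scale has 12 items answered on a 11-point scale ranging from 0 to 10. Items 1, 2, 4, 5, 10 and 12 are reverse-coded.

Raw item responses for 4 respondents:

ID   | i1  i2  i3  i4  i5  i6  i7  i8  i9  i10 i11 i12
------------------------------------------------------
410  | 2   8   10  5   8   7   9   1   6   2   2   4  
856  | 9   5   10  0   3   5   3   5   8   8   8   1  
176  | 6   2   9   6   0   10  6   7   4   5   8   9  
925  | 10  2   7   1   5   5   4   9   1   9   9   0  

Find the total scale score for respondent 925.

Respondent 925 raw: 10, 2, 7, 1, 5, 5, 4, 9, 1, 9, 9, 0.
Reverse-coded (on a 0–10 scale, reversed = 10 − raw):
  item 1: 10 − 10 = 0
  item 2: 10 − 2 = 8
  item 3: 7
  item 4: 10 − 1 = 9
  item 5: 10 − 5 = 5
  item 6: 5
  item 7: 4
  item 8: 9
  item 9: 1
  item 10: 10 − 9 = 1
  item 11: 9
  item 12: 10 − 0 = 10
Sum = 0 + 8 + 7 + 9 + 5 + 5 + 4 + 9 + 1 + 1 + 9 + 10 = 68

68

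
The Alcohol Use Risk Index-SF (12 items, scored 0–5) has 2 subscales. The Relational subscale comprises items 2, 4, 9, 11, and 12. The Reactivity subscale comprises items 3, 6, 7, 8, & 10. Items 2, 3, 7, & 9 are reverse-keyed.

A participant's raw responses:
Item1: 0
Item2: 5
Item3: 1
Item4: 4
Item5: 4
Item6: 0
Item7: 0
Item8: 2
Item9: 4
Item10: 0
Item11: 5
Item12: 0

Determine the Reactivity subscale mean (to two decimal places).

Reactivity items: 3, 6, 7, 8, 10.
Of these, items 3 & 7 are reverse-keyed; reversed = (0+5) − raw = 5 − raw.
  item 3: 5 − 1 = 4
  item 6: 0
  item 7: 5 − 0 = 5
  item 8: 2
  item 10: 0
Sum = 4 + 0 + 5 + 2 + 0 = 11
Mean = 11 / 5 = 2.20

2.20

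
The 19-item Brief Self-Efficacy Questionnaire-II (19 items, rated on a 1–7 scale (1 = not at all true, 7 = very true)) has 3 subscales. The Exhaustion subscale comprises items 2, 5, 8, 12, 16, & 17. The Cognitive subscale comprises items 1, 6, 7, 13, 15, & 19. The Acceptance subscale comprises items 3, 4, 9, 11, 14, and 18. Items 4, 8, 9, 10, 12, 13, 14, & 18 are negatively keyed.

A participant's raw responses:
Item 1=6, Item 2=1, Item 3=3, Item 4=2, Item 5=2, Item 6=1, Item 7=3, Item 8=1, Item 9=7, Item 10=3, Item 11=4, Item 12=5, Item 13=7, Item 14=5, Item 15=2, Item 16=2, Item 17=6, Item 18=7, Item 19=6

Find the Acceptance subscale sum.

Acceptance items: 3, 4, 9, 11, 14, 18.
Of these, items 4, 9, 14 and 18 are negatively keyed; reverse-coded value = 8 − response.
  item 3: 3
  item 4: 8 − 2 = 6
  item 9: 8 − 7 = 1
  item 11: 4
  item 14: 8 − 5 = 3
  item 18: 8 − 7 = 1
Sum = 3 + 6 + 1 + 4 + 3 + 1 = 18

18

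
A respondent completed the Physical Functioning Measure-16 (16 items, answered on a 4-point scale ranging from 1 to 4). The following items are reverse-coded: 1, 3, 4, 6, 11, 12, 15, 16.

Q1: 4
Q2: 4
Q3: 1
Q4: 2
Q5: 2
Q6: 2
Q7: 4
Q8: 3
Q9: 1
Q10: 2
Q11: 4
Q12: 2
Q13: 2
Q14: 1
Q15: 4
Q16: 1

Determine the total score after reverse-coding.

Raw sum = 39. Reverse-coded items: 1, 3, 4, 6, 11, 12, 15, 16; their raw sum = 20.
Each reversal replaces raw with 5 − raw, changing the total by 5 − 2·raw per item.
Total = 39 + 8·5 − 2·20 = 39 + 40 − 40 = 39

39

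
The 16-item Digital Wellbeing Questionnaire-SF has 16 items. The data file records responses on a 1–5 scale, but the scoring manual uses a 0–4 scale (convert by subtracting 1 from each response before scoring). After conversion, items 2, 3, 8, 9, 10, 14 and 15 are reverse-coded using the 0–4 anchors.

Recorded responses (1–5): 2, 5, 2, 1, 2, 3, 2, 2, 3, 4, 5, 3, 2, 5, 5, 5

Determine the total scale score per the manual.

25

Convert to 0–4: 1, 4, 1, 0, 1, 2, 1, 1, 2, 3, 4, 2, 1, 4, 4, 4
Reverse-coded (reverse-coded value = 4 − response):
  item 2: 4 − 4 = 0
  item 3: 4 − 1 = 3
  item 8: 4 − 1 = 3
  item 9: 4 − 2 = 2
  item 10: 4 − 3 = 1
  item 14: 4 − 4 = 0
  item 15: 4 − 4 = 0
Scored: 1, 0, 3, 0, 1, 2, 1, 3, 2, 1, 4, 2, 1, 0, 0, 4
Total = 25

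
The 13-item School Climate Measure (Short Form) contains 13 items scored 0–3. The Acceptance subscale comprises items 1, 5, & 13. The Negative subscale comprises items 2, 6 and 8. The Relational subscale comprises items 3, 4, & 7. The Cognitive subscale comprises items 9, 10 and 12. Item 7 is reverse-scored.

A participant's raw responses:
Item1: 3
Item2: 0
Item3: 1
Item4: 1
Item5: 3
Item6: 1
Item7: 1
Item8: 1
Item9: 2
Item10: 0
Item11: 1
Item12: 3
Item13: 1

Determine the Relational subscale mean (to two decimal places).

Relational items: 3, 4, 7.
Of these, item 7 is reverse-scored; reversed = (0+3) − raw = 3 − raw.
  item 3: 1
  item 4: 1
  item 7: 3 − 1 = 2
Sum = 1 + 1 + 2 = 4
Mean = 4 / 3 = 1.33

1.33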